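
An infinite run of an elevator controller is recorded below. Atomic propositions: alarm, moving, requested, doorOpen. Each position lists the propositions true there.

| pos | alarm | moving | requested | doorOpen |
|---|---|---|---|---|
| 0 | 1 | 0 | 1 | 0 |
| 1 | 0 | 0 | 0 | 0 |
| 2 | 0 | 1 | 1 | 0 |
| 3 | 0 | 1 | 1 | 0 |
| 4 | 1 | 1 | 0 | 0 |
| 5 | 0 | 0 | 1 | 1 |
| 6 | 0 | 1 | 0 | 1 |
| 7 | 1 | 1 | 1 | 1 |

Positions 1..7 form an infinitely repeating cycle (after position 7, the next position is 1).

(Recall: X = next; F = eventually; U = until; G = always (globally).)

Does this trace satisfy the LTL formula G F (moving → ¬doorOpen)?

F (moving → ¬doorOpen) holds at every position 0..7, and those are all positions ever visited, so G F (moving → ¬doorOpen) holds.

Satisfied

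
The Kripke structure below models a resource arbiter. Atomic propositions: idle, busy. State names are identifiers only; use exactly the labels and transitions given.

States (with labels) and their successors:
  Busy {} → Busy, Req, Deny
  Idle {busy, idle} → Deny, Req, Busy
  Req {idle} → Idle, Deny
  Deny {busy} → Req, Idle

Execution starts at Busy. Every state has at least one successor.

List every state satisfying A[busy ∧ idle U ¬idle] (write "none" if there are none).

States satisfying busy ∧ idle: {Idle}.
States satisfying ¬idle: {Busy, Deny}.
States satisfying A[busy ∧ idle U ¬idle]: {Busy, Deny}.

{Busy, Deny}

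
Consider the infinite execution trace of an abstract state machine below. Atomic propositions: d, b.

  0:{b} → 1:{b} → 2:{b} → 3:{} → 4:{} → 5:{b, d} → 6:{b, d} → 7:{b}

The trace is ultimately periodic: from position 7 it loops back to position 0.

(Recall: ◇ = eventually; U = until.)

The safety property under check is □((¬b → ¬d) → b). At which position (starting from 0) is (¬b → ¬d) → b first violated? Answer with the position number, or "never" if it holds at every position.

3

Check (¬b → ¬d) → b at each position in order: 0 ✓, 1 ✓, 2 ✓.
At position 3 the labels are {}, so (¬b → ¬d) → b is false there. This is the first violation.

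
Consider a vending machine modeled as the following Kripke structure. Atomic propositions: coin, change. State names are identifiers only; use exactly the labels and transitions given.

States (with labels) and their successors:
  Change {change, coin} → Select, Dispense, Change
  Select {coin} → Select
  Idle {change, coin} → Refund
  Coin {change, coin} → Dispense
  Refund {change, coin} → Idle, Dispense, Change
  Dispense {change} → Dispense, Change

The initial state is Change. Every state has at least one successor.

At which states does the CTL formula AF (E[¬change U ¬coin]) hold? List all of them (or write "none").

{Coin, Dispense}

States satisfying E[¬change U ¬coin]: {Dispense}.
States satisfying AF (E[¬change U ¬coin]): {Coin, Dispense}.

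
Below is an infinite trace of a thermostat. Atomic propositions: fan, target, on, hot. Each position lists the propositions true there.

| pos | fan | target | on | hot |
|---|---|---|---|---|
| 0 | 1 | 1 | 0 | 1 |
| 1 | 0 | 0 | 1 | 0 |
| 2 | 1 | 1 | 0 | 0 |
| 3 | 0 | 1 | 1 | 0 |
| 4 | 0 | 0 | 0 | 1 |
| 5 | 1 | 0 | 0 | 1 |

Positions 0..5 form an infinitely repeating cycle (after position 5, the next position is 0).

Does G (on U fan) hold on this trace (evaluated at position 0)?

Does not hold

on U fan must hold at every position from 0 onward. It fails at position 3, so G (on U fan) is false.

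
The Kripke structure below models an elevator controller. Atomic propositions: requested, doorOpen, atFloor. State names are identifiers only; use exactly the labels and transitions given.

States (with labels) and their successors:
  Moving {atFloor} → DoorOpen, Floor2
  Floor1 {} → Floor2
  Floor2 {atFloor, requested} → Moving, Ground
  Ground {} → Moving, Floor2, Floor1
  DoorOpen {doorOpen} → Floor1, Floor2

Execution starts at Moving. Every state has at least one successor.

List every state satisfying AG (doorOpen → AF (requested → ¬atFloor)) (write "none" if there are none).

{Moving, Floor1, Floor2, Ground, DoorOpen}

States satisfying doorOpen → AF (requested → ¬atFloor): {Moving, Floor1, Floor2, Ground, DoorOpen}.
States satisfying AG (doorOpen → AF (requested → ¬atFloor)): {Moving, Floor1, Floor2, Ground, DoorOpen}.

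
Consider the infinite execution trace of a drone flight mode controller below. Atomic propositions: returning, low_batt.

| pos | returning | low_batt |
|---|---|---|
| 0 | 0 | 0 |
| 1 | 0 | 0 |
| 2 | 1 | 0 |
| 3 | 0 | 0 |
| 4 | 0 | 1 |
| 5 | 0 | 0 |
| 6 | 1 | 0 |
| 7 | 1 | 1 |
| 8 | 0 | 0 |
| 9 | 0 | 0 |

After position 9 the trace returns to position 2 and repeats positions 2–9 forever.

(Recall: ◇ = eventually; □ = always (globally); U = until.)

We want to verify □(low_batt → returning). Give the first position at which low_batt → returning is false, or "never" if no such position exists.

Check low_batt → returning at each position in order: 0 ✓, 1 ✓, 2 ✓, 3 ✓.
At position 4 the labels are {low_batt}, so low_batt → returning is false there. This is the first violation.

4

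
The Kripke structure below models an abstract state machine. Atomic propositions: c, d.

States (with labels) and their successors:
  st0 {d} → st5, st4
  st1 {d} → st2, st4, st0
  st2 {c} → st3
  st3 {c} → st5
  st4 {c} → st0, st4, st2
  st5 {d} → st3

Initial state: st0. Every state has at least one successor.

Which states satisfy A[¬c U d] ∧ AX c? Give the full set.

States satisfying ¬c: {st0, st1, st5}.
States satisfying d: {st0, st1, st5}.
States satisfying A[¬c U d]: {st0, st1, st5}.
States satisfying c: {st2, st3, st4}.
States satisfying AX c: {st2, st5}.
States satisfying A[¬c U d] ∧ AX c: {st5}.

{st5}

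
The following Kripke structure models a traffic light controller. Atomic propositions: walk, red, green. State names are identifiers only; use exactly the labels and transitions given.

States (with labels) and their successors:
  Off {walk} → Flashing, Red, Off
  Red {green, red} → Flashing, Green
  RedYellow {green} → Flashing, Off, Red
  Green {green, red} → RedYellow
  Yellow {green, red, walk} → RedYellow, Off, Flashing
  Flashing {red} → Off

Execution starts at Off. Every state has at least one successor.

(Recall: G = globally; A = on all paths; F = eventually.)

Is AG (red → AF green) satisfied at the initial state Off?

Does not hold

States satisfying red → AF green: {Off, Red, RedYellow, Green, Yellow}.
States satisfying AG (red → AF green): ∅.
Flashing is reachable from Off and violates red → AF green, so AG fails at Off.
Off ∉ Sat(AG (red → AF green)).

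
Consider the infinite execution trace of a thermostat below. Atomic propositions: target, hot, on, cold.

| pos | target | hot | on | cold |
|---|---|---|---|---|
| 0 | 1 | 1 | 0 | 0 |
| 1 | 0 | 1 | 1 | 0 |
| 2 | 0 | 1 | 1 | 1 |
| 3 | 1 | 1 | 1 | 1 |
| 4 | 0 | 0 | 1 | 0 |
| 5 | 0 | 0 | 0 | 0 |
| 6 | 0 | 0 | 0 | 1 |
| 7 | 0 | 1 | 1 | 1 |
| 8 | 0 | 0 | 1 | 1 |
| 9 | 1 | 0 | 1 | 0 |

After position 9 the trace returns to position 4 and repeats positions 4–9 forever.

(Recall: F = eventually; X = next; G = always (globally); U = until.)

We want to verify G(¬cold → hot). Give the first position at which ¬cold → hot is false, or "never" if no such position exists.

Check ¬cold → hot at each position in order: 0 ✓, 1 ✓, 2 ✓, 3 ✓.
At position 4 the labels are {on}, so ¬cold → hot is false there. This is the first violation.

4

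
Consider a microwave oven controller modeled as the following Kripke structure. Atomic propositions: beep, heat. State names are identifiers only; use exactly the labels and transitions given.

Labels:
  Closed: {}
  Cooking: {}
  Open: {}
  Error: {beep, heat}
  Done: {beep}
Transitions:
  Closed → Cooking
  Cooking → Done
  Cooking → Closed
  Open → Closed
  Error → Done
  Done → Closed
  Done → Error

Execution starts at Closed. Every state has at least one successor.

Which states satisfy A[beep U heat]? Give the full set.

{Error}

States satisfying beep: {Error, Done}.
States satisfying heat: {Error}.
States satisfying A[beep U heat]: {Error}.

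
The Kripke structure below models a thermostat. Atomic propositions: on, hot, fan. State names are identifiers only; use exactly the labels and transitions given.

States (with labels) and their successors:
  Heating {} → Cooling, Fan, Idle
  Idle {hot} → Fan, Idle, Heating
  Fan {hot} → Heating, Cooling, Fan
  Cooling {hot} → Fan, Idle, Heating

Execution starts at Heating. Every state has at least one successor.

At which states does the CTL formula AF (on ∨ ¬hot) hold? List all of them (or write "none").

States satisfying on ∨ ¬hot: {Heating}.
States satisfying AF (on ∨ ¬hot): {Heating}.

{Heating}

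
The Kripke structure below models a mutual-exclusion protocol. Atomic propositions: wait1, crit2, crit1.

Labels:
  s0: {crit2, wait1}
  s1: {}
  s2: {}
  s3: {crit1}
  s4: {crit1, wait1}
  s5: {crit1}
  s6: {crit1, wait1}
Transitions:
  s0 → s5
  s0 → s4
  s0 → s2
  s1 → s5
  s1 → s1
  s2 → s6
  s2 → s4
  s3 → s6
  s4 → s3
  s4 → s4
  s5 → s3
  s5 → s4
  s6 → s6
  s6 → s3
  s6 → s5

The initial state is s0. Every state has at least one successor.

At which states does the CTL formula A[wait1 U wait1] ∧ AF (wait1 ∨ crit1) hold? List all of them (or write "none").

{s0, s4, s6}

States satisfying wait1: {s0, s4, s6}.
States satisfying A[wait1 U wait1]: {s0, s4, s6}.
States satisfying wait1 ∨ crit1: {s0, s3, s4, s5, s6}.
States satisfying AF (wait1 ∨ crit1): {s0, s2, s3, s4, s5, s6}.
States satisfying A[wait1 U wait1] ∧ AF (wait1 ∨ crit1): {s0, s4, s6}.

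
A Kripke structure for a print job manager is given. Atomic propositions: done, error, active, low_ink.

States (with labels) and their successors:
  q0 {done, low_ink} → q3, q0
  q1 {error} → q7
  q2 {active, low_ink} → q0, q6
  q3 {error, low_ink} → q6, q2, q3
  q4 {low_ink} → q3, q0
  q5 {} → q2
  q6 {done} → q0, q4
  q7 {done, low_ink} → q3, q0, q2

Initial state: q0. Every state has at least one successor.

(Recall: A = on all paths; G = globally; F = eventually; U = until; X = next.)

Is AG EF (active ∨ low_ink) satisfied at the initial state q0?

States satisfying EF (active ∨ low_ink): {q0, q1, q2, q3, q4, q5, q6, q7}.
States satisfying AG EF (active ∨ low_ink): {q0, q1, q2, q3, q4, q5, q6, q7}.
Every state reachable from q0 satisfies EF (active ∨ low_ink).
q0 ∈ Sat(AG EF (active ∨ low_ink)).

Satisfied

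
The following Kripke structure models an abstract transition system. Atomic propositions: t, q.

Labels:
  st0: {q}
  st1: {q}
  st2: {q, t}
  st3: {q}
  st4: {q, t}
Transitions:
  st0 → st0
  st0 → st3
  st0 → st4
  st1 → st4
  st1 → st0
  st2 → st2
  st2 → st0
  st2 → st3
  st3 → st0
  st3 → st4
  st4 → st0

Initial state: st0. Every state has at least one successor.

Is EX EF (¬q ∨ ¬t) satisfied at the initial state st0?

Holds

States satisfying EF (¬q ∨ ¬t): {st0, st1, st2, st3, st4}.
States satisfying EX EF (¬q ∨ ¬t): {st0, st1, st2, st3, st4}.
st0 ∈ Sat(EX EF (¬q ∨ ¬t)).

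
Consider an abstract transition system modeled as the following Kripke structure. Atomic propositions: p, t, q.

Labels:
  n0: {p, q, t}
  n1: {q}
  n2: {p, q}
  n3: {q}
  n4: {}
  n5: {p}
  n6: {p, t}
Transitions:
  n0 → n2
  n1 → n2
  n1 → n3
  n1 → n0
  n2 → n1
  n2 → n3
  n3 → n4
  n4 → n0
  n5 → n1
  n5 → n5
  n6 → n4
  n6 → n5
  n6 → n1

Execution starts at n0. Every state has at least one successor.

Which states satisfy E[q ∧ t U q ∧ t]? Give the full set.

States satisfying q ∧ t: {n0}.
States satisfying E[q ∧ t U q ∧ t]: {n0}.

{n0}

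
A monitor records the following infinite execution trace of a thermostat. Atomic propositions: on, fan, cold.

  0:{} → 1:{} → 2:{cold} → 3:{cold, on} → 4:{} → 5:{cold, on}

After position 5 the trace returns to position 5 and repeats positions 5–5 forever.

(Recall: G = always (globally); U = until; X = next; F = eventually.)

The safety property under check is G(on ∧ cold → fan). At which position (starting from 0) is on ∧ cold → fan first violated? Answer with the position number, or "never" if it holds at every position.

Check on ∧ cold → fan at each position in order: 0 ✓, 1 ✓, 2 ✓.
At position 3 the labels are {cold, on}, so on ∧ cold → fan is false there. This is the first violation.

3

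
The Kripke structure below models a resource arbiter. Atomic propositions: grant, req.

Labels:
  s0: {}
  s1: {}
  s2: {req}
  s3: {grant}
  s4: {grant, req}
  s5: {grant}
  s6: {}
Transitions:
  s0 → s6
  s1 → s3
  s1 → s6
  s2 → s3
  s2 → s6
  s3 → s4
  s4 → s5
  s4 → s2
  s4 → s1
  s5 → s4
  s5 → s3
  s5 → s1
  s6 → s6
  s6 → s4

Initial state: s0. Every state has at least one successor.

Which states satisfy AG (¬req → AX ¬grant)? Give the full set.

States satisfying ¬req → AX ¬grant: {s0, s2, s4}.
States satisfying AG (¬req → AX ¬grant): ∅.

none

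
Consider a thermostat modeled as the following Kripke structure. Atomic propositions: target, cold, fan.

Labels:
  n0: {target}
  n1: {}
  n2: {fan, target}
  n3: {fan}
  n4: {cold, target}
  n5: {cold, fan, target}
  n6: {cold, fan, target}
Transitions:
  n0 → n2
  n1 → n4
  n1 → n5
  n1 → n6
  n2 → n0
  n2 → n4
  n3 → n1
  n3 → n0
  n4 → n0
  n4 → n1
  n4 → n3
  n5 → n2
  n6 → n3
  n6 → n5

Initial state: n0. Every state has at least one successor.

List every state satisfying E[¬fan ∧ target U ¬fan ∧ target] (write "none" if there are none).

{n0, n4}

States satisfying ¬fan ∧ target: {n0, n4}.
States satisfying E[¬fan ∧ target U ¬fan ∧ target]: {n0, n4}.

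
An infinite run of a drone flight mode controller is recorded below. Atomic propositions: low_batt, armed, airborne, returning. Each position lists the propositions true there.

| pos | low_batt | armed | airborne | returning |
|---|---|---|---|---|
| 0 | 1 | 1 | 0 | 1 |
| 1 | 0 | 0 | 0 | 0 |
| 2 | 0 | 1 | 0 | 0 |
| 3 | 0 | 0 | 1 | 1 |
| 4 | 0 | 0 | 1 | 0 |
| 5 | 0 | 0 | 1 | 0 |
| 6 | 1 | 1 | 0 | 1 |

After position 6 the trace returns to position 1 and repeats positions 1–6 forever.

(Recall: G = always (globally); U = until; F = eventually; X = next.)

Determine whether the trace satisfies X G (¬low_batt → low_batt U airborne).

Violated

The position after 0 is 1; G (¬low_batt → low_batt U airborne) is false there.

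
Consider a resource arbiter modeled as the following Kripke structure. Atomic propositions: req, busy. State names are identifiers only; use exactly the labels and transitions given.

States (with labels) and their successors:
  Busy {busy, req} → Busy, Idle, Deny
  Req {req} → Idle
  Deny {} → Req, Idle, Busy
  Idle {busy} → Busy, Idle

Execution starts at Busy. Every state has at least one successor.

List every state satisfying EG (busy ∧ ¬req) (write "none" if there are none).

{Idle}

States satisfying busy ∧ ¬req: {Idle}.
States satisfying EG (busy ∧ ¬req): {Idle}.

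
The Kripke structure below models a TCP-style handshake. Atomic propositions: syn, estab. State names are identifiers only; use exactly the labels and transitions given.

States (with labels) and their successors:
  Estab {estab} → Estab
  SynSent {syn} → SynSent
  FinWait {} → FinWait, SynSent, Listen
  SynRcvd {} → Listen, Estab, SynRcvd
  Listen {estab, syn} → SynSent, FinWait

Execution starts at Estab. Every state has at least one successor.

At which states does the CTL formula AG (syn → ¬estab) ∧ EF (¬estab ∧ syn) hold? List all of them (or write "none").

States satisfying syn → ¬estab: {Estab, SynSent, FinWait, SynRcvd}.
States satisfying AG (syn → ¬estab): {Estab, SynSent}.
States satisfying ¬estab ∧ syn: {SynSent}.
States satisfying EF (¬estab ∧ syn): {SynSent, FinWait, SynRcvd, Listen}.
States satisfying AG (syn → ¬estab) ∧ EF (¬estab ∧ syn): {SynSent}.

{SynSent}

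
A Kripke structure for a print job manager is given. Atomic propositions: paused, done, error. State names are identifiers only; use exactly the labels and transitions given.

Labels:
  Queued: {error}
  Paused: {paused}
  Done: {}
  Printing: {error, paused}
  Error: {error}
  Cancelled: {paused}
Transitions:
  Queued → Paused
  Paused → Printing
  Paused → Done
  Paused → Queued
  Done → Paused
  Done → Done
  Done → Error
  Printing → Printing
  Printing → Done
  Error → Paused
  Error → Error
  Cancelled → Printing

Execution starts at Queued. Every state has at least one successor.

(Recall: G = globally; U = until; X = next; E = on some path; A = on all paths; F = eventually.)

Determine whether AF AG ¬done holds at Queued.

States satisfying AG ¬done: {Queued, Paused, Done, Printing, Error, Cancelled}.
States satisfying AF AG ¬done: {Queued, Paused, Done, Printing, Error, Cancelled}.
Queued ∈ Sat(AF AG ¬done).

Yes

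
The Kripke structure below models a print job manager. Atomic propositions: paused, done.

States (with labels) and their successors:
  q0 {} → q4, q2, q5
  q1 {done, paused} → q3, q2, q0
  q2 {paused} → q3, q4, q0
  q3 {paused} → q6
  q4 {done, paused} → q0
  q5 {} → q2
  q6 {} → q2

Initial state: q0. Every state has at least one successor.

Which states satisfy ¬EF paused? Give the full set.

States satisfying paused: {q1, q2, q3, q4}.
States satisfying EF paused: {q0, q1, q2, q3, q4, q5, q6}.
States satisfying ¬EF paused: ∅.

none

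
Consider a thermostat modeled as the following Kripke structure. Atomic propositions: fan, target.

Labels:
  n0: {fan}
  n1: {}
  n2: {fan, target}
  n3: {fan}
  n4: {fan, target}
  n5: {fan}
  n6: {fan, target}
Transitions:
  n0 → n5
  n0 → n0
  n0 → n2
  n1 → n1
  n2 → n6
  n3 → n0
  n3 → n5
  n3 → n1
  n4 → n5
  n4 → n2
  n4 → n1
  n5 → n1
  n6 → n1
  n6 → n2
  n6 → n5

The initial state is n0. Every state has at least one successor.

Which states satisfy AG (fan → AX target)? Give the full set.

{n1}

States satisfying fan → AX target: {n1, n2}.
States satisfying AG (fan → AX target): {n1}.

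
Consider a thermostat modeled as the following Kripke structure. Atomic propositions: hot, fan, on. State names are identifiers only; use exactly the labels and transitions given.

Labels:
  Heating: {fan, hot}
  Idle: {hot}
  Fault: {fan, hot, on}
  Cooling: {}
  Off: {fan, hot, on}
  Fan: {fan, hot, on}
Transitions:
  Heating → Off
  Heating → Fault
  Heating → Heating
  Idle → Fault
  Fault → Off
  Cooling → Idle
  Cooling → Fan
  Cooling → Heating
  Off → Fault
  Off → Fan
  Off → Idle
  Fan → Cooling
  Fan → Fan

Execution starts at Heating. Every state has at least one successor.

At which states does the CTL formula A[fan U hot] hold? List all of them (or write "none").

{Heating, Idle, Fault, Off, Fan}

States satisfying fan: {Heating, Fault, Off, Fan}.
States satisfying hot: {Heating, Idle, Fault, Off, Fan}.
States satisfying A[fan U hot]: {Heating, Idle, Fault, Off, Fan}.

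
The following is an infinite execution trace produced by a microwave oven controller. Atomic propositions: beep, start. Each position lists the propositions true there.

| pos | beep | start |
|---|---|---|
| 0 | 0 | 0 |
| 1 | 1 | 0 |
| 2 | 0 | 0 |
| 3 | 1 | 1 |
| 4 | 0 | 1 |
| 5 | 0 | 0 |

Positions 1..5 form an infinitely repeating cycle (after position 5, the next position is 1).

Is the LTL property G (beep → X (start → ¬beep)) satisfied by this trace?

beep → X (start → ¬beep) holds at every position 0..5, and those are all positions ever visited, so G (beep → X (start → ¬beep)) holds.
Positions where beep holds: 1, 3.
Check X (start → ¬beep) at each: 1→ok, 3→ok.

Holds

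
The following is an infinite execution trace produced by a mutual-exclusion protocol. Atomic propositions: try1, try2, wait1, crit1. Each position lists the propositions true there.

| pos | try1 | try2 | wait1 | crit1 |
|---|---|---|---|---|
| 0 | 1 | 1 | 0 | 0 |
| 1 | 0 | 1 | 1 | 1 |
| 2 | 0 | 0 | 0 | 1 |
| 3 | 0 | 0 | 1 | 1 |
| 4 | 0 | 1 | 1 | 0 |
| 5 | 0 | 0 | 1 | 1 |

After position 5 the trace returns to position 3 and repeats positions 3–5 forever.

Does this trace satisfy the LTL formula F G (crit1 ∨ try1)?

G (crit1 ∨ try1) is false at every position 0..5, so it never becomes true and F G (crit1 ∨ try1) fails.

No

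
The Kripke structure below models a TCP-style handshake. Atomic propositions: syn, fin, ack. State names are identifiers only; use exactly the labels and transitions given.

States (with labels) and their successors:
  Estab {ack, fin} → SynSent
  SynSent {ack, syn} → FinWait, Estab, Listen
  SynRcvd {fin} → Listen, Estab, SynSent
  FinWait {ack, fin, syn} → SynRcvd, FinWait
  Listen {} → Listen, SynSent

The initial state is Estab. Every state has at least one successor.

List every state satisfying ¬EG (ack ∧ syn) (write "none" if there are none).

States satisfying ack ∧ syn: {SynSent, FinWait}.
States satisfying EG (ack ∧ syn): {SynSent, FinWait}.
States satisfying ¬EG (ack ∧ syn): {Estab, SynRcvd, Listen}.

{Estab, SynRcvd, Listen}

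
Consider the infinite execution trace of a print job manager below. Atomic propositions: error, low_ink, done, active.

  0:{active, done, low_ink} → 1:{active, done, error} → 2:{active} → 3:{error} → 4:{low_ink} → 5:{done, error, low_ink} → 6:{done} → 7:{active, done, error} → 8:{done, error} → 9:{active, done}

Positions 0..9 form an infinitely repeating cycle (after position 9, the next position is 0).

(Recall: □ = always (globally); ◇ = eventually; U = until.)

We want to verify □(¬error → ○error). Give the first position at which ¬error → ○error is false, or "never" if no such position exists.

9

Check ¬error → ○error at each position in order: 0 ✓, 1 ✓, 2 ✓, 3 ✓, 4 ✓, 5 ✓, 6 ✓, 7 ✓, 8 ✓.
At position 9 the labels are {active, done} and the next position 0 has {active, done, low_ink}, so ¬error → ○error is false there. This is the first violation.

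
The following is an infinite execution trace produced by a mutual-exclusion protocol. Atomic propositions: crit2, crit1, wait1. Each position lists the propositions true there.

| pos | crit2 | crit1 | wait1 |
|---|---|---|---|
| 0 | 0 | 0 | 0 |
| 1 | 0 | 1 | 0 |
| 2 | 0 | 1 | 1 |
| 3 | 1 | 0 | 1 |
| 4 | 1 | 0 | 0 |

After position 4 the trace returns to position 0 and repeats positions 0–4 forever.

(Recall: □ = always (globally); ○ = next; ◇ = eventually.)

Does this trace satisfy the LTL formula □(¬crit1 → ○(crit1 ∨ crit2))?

Violated

¬crit1 → ○(crit1 ∨ crit2) must hold at every position from 0 onward. It fails at position 4, so □(¬crit1 → ○(crit1 ∨ crit2)) is false.
Positions where ¬crit1 holds: 0, 3, 4.
Check ○(crit1 ∨ crit2) at each: 0→ok, 3→ok, 4→fails.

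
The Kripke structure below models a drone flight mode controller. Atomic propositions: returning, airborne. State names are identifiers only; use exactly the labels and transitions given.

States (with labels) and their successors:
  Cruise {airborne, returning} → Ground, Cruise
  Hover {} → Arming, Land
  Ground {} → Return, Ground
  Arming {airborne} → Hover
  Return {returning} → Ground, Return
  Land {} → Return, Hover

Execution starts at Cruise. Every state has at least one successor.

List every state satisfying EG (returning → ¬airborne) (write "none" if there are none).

States satisfying returning → ¬airborne: {Hover, Ground, Arming, Return, Land}.
States satisfying EG (returning → ¬airborne): {Hover, Ground, Arming, Return, Land}.

{Hover, Ground, Arming, Return, Land}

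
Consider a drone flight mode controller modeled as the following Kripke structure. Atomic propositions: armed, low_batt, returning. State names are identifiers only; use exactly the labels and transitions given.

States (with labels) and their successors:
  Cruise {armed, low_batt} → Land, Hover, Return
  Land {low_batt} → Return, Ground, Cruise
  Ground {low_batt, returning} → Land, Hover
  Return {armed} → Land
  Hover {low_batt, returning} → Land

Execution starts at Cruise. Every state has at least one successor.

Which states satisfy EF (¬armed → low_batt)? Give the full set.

States satisfying ¬armed → low_batt: {Cruise, Land, Ground, Return, Hover}.
States satisfying EF (¬armed → low_batt): {Cruise, Land, Ground, Return, Hover}.

{Cruise, Land, Ground, Return, Hover}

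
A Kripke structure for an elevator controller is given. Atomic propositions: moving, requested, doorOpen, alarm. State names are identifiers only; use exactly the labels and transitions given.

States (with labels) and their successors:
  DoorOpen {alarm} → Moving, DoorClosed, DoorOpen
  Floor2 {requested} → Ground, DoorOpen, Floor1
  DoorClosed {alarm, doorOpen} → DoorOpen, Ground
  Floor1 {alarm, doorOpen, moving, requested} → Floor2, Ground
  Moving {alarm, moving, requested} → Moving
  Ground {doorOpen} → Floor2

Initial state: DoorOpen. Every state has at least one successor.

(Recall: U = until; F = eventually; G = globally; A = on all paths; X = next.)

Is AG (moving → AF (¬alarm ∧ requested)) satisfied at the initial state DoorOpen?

States satisfying moving → AF (¬alarm ∧ requested): {DoorOpen, Floor2, DoorClosed, Floor1, Ground}.
States satisfying AG (moving → AF (¬alarm ∧ requested)): ∅.
Moving is reachable from DoorOpen and violates moving → AF (¬alarm ∧ requested), so AG fails at DoorOpen.
DoorOpen ∉ Sat(AG (moving → AF (¬alarm ∧ requested))).

No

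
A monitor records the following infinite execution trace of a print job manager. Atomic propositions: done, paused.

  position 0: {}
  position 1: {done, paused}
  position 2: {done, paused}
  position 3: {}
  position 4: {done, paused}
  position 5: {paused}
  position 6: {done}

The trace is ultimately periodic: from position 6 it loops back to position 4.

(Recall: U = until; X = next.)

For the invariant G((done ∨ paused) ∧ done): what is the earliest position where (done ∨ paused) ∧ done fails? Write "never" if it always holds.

At position 0 the labels are {}, so (done ∨ paused) ∧ done is false there. This is the first violation.

0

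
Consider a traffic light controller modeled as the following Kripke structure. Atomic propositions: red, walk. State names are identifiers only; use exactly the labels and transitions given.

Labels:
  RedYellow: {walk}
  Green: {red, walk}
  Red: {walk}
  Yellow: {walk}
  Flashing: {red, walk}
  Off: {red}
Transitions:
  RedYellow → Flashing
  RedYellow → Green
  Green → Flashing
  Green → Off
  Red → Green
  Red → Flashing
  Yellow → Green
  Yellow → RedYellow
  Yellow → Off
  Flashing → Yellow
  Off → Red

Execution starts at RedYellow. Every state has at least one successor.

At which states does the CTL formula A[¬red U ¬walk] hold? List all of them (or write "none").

States satisfying ¬red: {RedYellow, Red, Yellow}.
States satisfying ¬walk: {Off}.
States satisfying A[¬red U ¬walk]: {Off}.

{Off}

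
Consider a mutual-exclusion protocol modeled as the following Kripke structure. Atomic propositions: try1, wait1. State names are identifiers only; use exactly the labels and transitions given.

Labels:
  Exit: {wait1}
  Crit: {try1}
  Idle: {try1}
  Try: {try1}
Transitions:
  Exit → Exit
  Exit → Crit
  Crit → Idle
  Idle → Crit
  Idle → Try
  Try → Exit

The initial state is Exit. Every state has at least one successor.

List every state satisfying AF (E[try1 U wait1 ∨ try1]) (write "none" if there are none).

States satisfying E[try1 U wait1 ∨ try1]: {Exit, Crit, Idle, Try}.
States satisfying AF (E[try1 U wait1 ∨ try1]): {Exit, Crit, Idle, Try}.

{Exit, Crit, Idle, Try}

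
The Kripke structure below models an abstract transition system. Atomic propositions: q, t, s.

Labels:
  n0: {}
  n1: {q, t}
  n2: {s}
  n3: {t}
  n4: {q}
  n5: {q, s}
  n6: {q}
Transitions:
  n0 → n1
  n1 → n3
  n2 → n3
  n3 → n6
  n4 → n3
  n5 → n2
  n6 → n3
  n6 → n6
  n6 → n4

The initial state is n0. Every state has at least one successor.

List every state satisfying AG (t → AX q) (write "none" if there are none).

{n2, n3, n4, n5, n6}

States satisfying t → AX q: {n0, n2, n3, n4, n5, n6}.
States satisfying AG (t → AX q): {n2, n3, n4, n5, n6}.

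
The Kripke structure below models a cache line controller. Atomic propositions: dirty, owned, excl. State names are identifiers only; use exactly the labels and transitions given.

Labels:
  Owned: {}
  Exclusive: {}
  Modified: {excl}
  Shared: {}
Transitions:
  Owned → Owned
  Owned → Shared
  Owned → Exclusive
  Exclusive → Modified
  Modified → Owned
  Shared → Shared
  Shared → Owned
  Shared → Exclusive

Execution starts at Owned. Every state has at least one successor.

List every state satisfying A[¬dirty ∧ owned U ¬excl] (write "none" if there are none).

{Owned, Exclusive, Shared}

States satisfying ¬dirty ∧ owned: ∅.
States satisfying ¬excl: {Owned, Exclusive, Shared}.
States satisfying A[¬dirty ∧ owned U ¬excl]: {Owned, Exclusive, Shared}.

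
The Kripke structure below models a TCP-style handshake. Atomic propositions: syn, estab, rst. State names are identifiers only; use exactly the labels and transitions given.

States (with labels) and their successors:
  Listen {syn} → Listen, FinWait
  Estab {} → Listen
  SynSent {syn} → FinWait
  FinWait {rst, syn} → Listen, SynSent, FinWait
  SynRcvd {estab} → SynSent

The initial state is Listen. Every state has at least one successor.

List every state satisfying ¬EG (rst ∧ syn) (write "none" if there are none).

States satisfying rst ∧ syn: {FinWait}.
States satisfying EG (rst ∧ syn): {FinWait}.
States satisfying ¬EG (rst ∧ syn): {Listen, Estab, SynSent, SynRcvd}.

{Listen, Estab, SynSent, SynRcvd}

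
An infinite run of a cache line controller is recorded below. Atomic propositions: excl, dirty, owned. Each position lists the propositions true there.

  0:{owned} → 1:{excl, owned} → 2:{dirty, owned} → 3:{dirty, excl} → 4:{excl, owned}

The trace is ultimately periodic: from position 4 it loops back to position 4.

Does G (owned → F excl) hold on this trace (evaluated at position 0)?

owned → F excl holds at every position 0..4, and those are all positions ever visited, so G (owned → F excl) holds.
Positions where owned holds: 0, 1, 2, 4.
Check F excl at each: 0→ok, 1→ok, 2→ok, 4→ok.

Yes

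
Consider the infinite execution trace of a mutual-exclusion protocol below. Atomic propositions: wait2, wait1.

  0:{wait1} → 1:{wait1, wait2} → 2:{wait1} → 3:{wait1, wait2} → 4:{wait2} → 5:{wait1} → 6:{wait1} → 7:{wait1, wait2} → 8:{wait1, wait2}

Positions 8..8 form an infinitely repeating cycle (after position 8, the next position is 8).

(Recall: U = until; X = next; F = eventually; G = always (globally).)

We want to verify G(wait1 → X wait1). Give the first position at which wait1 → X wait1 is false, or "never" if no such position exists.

3

Check wait1 → X wait1 at each position in order: 0 ✓, 1 ✓, 2 ✓.
At position 3 the labels are {wait1, wait2} and the next position 4 has {wait2}, so wait1 → X wait1 is false there. This is the first violation.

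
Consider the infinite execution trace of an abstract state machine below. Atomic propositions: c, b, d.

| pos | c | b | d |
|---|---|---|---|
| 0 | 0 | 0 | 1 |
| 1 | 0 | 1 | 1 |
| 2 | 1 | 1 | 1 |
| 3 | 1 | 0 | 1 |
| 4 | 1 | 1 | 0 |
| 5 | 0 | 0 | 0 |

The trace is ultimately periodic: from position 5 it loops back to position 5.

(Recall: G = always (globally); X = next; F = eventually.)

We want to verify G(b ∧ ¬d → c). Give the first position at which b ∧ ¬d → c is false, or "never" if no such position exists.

never

b ∧ ¬d → c holds at every position 0..5, and those are all the positions the trace ever visits, so the invariant G(b ∧ ¬d → c) is never violated.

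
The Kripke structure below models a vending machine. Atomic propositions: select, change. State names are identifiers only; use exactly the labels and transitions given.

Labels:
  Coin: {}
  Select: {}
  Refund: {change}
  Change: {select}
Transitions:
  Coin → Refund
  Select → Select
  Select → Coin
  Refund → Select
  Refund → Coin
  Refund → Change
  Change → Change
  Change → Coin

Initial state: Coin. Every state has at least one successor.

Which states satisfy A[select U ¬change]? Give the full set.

States satisfying select: {Change}.
States satisfying ¬change: {Coin, Select, Change}.
States satisfying A[select U ¬change]: {Coin, Select, Change}.

{Coin, Select, Change}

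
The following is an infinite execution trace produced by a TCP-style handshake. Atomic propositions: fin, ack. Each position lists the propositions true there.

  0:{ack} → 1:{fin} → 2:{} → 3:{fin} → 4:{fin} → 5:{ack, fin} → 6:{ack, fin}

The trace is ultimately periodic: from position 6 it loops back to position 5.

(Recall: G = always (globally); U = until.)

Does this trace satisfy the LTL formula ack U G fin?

Does not hold

Walking from position 0: at position 1, G fin has not yet held and ack fails, so ack U G fin is false.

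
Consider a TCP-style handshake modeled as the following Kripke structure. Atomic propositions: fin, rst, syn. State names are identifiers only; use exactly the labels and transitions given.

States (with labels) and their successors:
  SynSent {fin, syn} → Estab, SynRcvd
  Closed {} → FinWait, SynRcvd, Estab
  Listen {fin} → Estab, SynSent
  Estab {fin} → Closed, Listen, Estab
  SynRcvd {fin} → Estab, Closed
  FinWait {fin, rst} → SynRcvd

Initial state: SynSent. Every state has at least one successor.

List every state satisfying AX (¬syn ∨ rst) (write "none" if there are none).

{SynSent, Closed, Estab, SynRcvd, FinWait}

States satisfying ¬syn ∨ rst: {Closed, Listen, Estab, SynRcvd, FinWait}.
States satisfying AX (¬syn ∨ rst): {SynSent, Closed, Estab, SynRcvd, FinWait}.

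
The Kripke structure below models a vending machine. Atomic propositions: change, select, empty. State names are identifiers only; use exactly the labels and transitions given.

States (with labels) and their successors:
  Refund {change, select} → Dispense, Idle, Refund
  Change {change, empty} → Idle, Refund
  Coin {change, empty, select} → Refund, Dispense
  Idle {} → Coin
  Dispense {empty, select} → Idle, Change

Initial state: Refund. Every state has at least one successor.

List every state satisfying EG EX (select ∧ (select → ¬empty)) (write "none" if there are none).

States satisfying EX (select ∧ (select → ¬empty)): {Refund, Change, Coin}.
States satisfying EG EX (select ∧ (select → ¬empty)): {Refund, Change, Coin}.

{Refund, Change, Coin}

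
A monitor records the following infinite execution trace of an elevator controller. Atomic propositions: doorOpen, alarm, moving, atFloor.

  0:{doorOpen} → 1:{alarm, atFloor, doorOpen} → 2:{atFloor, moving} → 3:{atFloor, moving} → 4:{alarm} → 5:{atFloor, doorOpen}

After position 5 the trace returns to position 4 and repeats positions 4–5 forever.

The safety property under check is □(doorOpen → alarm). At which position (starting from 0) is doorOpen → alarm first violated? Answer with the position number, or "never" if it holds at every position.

At position 0 the labels are {doorOpen}, so doorOpen → alarm is false there. This is the first violation.

0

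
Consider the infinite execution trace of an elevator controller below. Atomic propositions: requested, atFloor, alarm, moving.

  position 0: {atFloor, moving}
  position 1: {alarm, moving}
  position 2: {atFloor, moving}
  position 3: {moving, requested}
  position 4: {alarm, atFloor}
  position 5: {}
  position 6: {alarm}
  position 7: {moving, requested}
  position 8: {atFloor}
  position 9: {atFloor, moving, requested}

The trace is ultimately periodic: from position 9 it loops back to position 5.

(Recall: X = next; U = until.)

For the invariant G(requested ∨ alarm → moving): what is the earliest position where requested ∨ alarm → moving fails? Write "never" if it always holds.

Check requested ∨ alarm → moving at each position in order: 0 ✓, 1 ✓, 2 ✓, 3 ✓.
At position 4 the labels are {alarm, atFloor}, so requested ∨ alarm → moving is false there. This is the first violation.

4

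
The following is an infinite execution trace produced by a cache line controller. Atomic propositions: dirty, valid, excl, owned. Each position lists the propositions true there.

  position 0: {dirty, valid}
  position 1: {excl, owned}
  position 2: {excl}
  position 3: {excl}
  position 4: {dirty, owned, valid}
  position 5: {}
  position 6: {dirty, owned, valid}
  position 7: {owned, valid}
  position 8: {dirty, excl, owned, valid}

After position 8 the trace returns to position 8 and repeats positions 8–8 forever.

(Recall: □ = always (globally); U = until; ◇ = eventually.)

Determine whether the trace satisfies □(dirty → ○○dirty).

No

dirty → ○○dirty must hold at every position from 0 onward. It fails at position 0, so □(dirty → ○○dirty) is false.
Positions where dirty holds: 0, 4, 6, 8.
Check ○○dirty at each: 0→fails, 4→ok, 6→ok, 8→ok.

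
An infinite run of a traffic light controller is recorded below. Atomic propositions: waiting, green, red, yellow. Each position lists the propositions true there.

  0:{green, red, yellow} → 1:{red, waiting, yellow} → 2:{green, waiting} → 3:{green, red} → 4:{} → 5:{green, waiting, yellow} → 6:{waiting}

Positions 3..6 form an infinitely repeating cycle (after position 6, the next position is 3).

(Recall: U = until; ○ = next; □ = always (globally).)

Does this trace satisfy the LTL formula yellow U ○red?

Walking from position 0: ○red first holds at position 0, and yellow holds at every earlier position along the way, so yellow U ○red holds.

Satisfied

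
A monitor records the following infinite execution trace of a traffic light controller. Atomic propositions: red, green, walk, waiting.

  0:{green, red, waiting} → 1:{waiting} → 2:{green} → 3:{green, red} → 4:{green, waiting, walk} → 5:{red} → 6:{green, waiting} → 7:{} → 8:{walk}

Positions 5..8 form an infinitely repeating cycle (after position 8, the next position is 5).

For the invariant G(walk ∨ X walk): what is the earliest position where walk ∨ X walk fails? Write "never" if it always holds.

At position 0 the labels are {green, red, waiting} and the next position 1 has {waiting}, so walk ∨ X walk is false there. This is the first violation.

0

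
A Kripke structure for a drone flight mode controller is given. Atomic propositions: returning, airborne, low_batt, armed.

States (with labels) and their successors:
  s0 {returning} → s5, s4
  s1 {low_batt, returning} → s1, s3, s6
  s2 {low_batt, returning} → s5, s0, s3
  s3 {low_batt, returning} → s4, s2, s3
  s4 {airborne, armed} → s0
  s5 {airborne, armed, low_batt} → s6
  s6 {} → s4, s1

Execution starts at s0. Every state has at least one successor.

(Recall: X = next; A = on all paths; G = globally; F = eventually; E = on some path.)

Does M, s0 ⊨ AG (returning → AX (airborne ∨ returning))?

States satisfying returning → AX (airborne ∨ returning): {s0, s2, s3, s4, s5, s6}.
States satisfying AG (returning → AX (airborne ∨ returning)): ∅.
s1 is reachable from s0 and violates returning → AX (airborne ∨ returning), so AG fails at s0.
s0 ∉ Sat(AG (returning → AX (airborne ∨ returning))).

Does not hold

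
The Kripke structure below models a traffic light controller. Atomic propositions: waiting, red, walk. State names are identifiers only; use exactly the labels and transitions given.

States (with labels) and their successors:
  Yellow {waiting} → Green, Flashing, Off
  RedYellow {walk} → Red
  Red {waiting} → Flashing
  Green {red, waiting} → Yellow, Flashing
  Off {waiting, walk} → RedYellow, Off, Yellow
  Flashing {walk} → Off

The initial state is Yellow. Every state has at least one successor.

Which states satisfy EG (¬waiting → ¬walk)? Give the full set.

States satisfying ¬waiting → ¬walk: {Yellow, Red, Green, Off}.
States satisfying EG (¬waiting → ¬walk): {Yellow, Green, Off}.

{Yellow, Green, Off}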